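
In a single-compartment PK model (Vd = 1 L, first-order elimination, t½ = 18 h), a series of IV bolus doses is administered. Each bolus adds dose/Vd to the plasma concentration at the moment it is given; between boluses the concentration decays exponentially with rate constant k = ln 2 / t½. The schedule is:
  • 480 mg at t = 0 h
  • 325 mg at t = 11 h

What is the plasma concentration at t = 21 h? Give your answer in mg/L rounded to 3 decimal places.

k = ln 2 / 18 = 0.03851 per h
Dose 1 (480 mg at t=0 h): 480·exp(−0.03851·21) = 213.816 mg/L
Dose 2 (325 mg at t=11 h): 325·exp(−0.03851·10) = 221.128 mg/L
C(21) = 213.816 + 221.128 = 434.944 mg/L

434.944 mg/L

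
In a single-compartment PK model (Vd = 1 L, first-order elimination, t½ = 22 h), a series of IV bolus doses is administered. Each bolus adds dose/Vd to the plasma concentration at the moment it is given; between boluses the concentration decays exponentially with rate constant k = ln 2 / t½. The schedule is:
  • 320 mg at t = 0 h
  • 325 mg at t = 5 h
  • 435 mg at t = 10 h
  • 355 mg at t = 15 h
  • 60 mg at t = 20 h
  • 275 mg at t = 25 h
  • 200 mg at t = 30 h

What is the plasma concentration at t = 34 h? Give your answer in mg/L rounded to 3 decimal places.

1061.299 mg/L

k = ln 2 / 22 = 0.03151 per h
Dose 1 (320 mg at t=0 h): 320·exp(−0.03151·34) = 109.628 mg/L
Dose 2 (325 mg at t=5 h): 325·exp(−0.03151·29) = 130.338 mg/L
Dose 3 (435 mg at t=10 h): 435·exp(−0.03151·24) = 204.217 mg/L
Dose 4 (355 mg at t=15 h): 355·exp(−0.03151·19) = 195.096 mg/L
Dose 5 (60 mg at t=20 h): 60·exp(−0.03151·14) = 38.600 mg/L
Dose 6 (275 mg at t=25 h): 275·exp(−0.03151·9) = 207.102 mg/L
Dose 7 (200 mg at t=30 h): 200·exp(−0.03151·4) = 176.318 mg/L
C(34) = 109.628 + 130.338 + 204.217 + 195.096 + 38.600 + 207.102 + 176.318 = 1061.299 mg/L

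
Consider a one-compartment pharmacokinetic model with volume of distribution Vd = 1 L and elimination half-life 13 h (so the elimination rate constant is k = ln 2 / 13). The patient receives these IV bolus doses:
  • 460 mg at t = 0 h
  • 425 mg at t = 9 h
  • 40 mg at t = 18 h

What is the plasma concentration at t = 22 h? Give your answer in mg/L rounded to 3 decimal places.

k = ln 2 / 13 = 0.05332 per h
Dose 1 (460 mg at t=0 h): 460·exp(−0.05332·22) = 142.339 mg/L
Dose 2 (425 mg at t=9 h): 425·exp(−0.05332·13) = 212.500 mg/L
Dose 3 (40 mg at t=18 h): 40·exp(−0.05332·4) = 32.317 mg/L
C(22) = 142.339 + 212.500 + 32.317 = 387.156 mg/L

387.156 mg/L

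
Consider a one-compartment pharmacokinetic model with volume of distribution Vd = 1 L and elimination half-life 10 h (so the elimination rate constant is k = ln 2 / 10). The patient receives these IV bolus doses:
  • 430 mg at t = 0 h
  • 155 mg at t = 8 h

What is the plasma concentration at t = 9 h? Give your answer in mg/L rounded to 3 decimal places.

375.051 mg/L

k = ln 2 / 10 = 0.06931 per h
Dose 1 (430 mg at t=0 h): 430·exp(−0.06931·9) = 230.431 mg/L
Dose 2 (155 mg at t=8 h): 155·exp(−0.06931·1) = 144.620 mg/L
C(9) = 230.431 + 144.620 = 375.051 mg/L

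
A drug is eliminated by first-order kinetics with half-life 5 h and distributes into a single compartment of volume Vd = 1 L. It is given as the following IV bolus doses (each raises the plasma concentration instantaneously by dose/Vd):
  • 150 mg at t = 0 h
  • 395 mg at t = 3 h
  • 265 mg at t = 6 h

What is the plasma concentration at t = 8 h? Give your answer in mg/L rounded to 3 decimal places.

447.814 mg/L

k = ln 2 / 5 = 0.13863 per h
Dose 1 (150 mg at t=0 h): 150·exp(−0.13863·8) = 49.482 mg/L
Dose 2 (395 mg at t=3 h): 395·exp(−0.13863·5) = 197.500 mg/L
Dose 3 (265 mg at t=6 h): 265·exp(−0.13863·2) = 200.832 mg/L
C(8) = 49.482 + 197.500 + 200.832 = 447.814 mg/L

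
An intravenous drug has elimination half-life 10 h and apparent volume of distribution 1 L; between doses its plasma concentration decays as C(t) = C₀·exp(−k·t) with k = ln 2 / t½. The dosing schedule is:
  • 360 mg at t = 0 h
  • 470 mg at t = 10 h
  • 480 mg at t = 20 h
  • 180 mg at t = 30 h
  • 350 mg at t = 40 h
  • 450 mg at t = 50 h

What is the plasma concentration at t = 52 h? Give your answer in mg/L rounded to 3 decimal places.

k = ln 2 / 10 = 0.06931 per h
Dose 1 (360 mg at t=0 h): 360·exp(−0.06931·52) = 9.794 mg/L
Dose 2 (470 mg at t=10 h): 470·exp(−0.06931·42) = 25.572 mg/L
Dose 3 (480 mg at t=20 h): 480·exp(−0.06931·32) = 52.233 mg/L
Dose 4 (180 mg at t=30 h): 180·exp(−0.06931·22) = 39.175 mg/L
Dose 5 (350 mg at t=40 h): 350·exp(−0.06931·12) = 152.346 mg/L
Dose 6 (450 mg at t=50 h): 450·exp(−0.06931·2) = 391.748 mg/L
C(52) = 9.794 + 25.572 + 52.233 + 39.175 + 152.346 + 391.748 = 670.868 mg/L

670.868 mg/L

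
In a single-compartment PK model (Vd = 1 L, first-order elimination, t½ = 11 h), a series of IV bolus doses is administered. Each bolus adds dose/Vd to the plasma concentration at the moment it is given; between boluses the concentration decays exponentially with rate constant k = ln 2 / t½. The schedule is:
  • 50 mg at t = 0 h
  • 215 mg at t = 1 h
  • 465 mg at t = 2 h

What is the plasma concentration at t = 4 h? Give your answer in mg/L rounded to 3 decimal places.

k = ln 2 / 11 = 0.06301 per h
Dose 1 (50 mg at t=0 h): 50·exp(−0.06301·4) = 38.860 mg/L
Dose 2 (215 mg at t=1 h): 215·exp(−0.06301·3) = 177.967 mg/L
Dose 3 (465 mg at t=2 h): 465·exp(−0.06301·2) = 409.940 mg/L
C(4) = 38.860 + 177.967 + 409.940 = 626.767 mg/L

626.767 mg/L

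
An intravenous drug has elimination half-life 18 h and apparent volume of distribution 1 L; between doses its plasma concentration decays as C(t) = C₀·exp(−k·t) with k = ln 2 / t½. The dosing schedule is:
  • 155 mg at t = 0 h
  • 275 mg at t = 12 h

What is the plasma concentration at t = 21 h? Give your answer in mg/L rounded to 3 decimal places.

k = ln 2 / 18 = 0.03851 per h
Dose 1 (155 mg at t=0 h): 155·exp(−0.03851·21) = 69.045 mg/L
Dose 2 (275 mg at t=12 h): 275·exp(−0.03851·9) = 194.454 mg/L
C(21) = 69.045 + 194.454 = 263.499 mg/L

263.499 mg/L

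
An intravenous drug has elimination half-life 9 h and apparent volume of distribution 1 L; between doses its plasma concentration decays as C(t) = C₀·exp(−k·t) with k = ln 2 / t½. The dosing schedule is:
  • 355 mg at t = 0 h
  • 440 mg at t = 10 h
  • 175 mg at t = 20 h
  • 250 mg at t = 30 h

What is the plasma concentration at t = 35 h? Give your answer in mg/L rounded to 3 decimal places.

k = ln 2 / 9 = 0.07702 per h
Dose 1 (355 mg at t=0 h): 355·exp(−0.07702·35) = 23.964 mg/L
Dose 2 (440 mg at t=10 h): 440·exp(−0.07702·25) = 64.159 mg/L
Dose 3 (175 mg at t=20 h): 175·exp(−0.07702·15) = 55.122 mg/L
Dose 4 (250 mg at t=30 h): 250·exp(−0.07702·5) = 170.099 mg/L
C(35) = 23.964 + 64.159 + 55.122 + 170.099 = 313.343 mg/L

313.343 mg/L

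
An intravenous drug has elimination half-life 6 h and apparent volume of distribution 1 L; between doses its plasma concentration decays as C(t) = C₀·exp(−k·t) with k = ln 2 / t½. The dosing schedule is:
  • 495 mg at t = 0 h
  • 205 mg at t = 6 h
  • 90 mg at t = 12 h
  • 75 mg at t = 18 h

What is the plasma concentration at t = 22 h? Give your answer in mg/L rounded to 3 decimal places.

146.860 mg/L

k = ln 2 / 6 = 0.11552 per h
Dose 1 (495 mg at t=0 h): 495·exp(−0.11552·22) = 38.979 mg/L
Dose 2 (205 mg at t=6 h): 205·exp(−0.11552·16) = 32.285 mg/L
Dose 3 (90 mg at t=12 h): 90·exp(−0.11552·10) = 28.348 mg/L
Dose 4 (75 mg at t=18 h): 75·exp(−0.11552·4) = 47.247 mg/L
C(22) = 38.979 + 32.285 + 28.348 + 47.247 = 146.860 mg/L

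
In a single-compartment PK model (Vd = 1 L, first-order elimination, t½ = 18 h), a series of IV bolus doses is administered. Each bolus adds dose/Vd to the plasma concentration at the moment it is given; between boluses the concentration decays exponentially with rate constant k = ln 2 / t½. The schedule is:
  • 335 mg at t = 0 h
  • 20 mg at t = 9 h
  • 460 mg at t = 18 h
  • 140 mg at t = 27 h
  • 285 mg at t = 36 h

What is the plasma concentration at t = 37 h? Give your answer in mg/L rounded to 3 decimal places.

k = ln 2 / 18 = 0.03851 per h
Dose 1 (335 mg at t=0 h): 335·exp(−0.03851·37) = 80.586 mg/L
Dose 2 (20 mg at t=9 h): 20·exp(−0.03851·28) = 6.804 mg/L
Dose 3 (460 mg at t=18 h): 460·exp(−0.03851·19) = 221.311 mg/L
Dose 4 (140 mg at t=27 h): 140·exp(−0.03851·10) = 95.255 mg/L
Dose 5 (285 mg at t=36 h): 285·exp(−0.03851·1) = 274.234 mg/L
C(37) = 80.586 + 6.804 + 221.311 + 95.255 + 274.234 = 678.191 mg/L

678.191 mg/L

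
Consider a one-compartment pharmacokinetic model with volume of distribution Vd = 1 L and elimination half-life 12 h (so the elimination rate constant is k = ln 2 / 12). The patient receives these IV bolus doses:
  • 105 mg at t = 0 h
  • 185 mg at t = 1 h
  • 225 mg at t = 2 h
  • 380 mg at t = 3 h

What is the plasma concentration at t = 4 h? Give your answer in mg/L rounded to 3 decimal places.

798.029 mg/L

k = ln 2 / 12 = 0.05776 per h
Dose 1 (105 mg at t=0 h): 105·exp(−0.05776·4) = 83.339 mg/L
Dose 2 (185 mg at t=1 h): 185·exp(−0.05776·3) = 155.566 mg/L
Dose 3 (225 mg at t=2 h): 225·exp(−0.05776·2) = 200.452 mg/L
Dose 4 (380 mg at t=3 h): 380·exp(−0.05776·1) = 358.672 mg/L
C(4) = 83.339 + 155.566 + 200.452 + 358.672 = 798.029 mg/L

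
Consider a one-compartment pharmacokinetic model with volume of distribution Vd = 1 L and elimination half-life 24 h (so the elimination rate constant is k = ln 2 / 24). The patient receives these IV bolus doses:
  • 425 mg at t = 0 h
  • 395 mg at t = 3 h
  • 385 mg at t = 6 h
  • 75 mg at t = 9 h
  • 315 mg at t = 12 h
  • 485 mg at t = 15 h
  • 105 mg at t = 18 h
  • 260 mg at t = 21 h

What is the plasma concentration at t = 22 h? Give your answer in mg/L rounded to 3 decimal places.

1725.727 mg/L

k = ln 2 / 24 = 0.02888 per h
Dose 1 (425 mg at t=0 h): 425·exp(−0.02888·22) = 225.136 mg/L
Dose 2 (395 mg at t=3 h): 395·exp(−0.02888·19) = 228.182 mg/L
Dose 3 (385 mg at t=6 h): 385·exp(−0.02888·16) = 242.535 mg/L
Dose 4 (75 mg at t=9 h): 75·exp(−0.02888·13) = 51.523 mg/L
Dose 5 (315 mg at t=12 h): 315·exp(−0.02888·10) = 235.983 mg/L
Dose 6 (485 mg at t=15 h): 485·exp(−0.02888·7) = 396.224 mg/L
Dose 7 (105 mg at t=18 h): 105·exp(−0.02888·4) = 93.544 mg/L
Dose 8 (260 mg at t=21 h): 260·exp(−0.02888·1) = 252.598 mg/L
C(22) = 225.136 + 228.182 + 242.535 + 51.523 + 235.983 + 396.224 + 93.544 + 252.598 = 1725.727 mg/L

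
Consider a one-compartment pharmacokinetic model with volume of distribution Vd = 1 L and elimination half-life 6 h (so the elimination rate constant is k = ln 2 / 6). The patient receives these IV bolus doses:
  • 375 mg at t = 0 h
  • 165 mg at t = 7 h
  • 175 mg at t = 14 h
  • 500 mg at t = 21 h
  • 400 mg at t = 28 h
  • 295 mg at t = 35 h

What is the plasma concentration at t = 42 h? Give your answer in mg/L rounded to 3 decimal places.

267.686 mg/L

k = ln 2 / 6 = 0.11552 per h
Dose 1 (375 mg at t=0 h): 375·exp(−0.11552·42) = 2.930 mg/L
Dose 2 (165 mg at t=7 h): 165·exp(−0.11552·35) = 2.894 mg/L
Dose 3 (175 mg at t=14 h): 175·exp(−0.11552·28) = 6.890 mg/L
Dose 4 (500 mg at t=21 h): 500·exp(−0.11552·21) = 44.194 mg/L
Dose 5 (400 mg at t=28 h): 400·exp(−0.11552·14) = 79.370 mg/L
Dose 6 (295 mg at t=35 h): 295·exp(−0.11552·7) = 131.408 mg/L
C(42) = 2.930 + 2.894 + 6.890 + 44.194 + 79.370 + 131.408 = 267.686 mg/L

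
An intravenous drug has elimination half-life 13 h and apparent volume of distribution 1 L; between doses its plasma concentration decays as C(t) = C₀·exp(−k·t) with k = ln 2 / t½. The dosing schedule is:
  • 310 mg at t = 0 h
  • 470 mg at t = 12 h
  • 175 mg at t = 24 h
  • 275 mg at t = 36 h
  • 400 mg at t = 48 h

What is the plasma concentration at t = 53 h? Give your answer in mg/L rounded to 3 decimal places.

k = ln 2 / 13 = 0.05332 per h
Dose 1 (310 mg at t=0 h): 310·exp(−0.05332·53) = 18.369 mg/L
Dose 2 (470 mg at t=12 h): 470·exp(−0.05332·41) = 52.807 mg/L
Dose 3 (175 mg at t=24 h): 175·exp(−0.05332·29) = 37.283 mg/L
Dose 4 (275 mg at t=36 h): 275·exp(−0.05332·17) = 111.091 mg/L
Dose 5 (400 mg at t=48 h): 400·exp(−0.05332·5) = 306.393 mg/L
C(53) = 18.369 + 52.807 + 37.283 + 111.091 + 306.393 = 525.943 mg/L

525.943 mg/L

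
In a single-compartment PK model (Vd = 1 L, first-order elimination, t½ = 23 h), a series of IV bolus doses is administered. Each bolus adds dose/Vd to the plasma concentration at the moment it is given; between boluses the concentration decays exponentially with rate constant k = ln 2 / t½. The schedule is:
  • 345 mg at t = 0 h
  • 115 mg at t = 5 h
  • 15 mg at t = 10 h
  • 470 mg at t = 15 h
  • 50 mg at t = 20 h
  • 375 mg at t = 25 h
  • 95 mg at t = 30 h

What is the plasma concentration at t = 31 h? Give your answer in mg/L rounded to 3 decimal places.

927.274 mg/L

k = ln 2 / 23 = 0.03014 per h
Dose 1 (345 mg at t=0 h): 345·exp(−0.03014·31) = 135.545 mg/L
Dose 2 (115 mg at t=5 h): 115·exp(−0.03014·26) = 52.529 mg/L
Dose 3 (15 mg at t=10 h): 15·exp(−0.03014·21) = 7.966 mg/L
Dose 4 (470 mg at t=15 h): 470·exp(−0.03014·16) = 290.192 mg/L
Dose 5 (50 mg at t=20 h): 50·exp(−0.03014·11) = 35.892 mg/L
Dose 6 (375 mg at t=25 h): 375·exp(−0.03014·6) = 312.969 mg/L
Dose 7 (95 mg at t=30 h): 95·exp(−0.03014·1) = 92.180 mg/L
C(31) = 135.545 + 52.529 + 7.966 + 290.192 + 35.892 + 312.969 + 92.180 = 927.274 mg/L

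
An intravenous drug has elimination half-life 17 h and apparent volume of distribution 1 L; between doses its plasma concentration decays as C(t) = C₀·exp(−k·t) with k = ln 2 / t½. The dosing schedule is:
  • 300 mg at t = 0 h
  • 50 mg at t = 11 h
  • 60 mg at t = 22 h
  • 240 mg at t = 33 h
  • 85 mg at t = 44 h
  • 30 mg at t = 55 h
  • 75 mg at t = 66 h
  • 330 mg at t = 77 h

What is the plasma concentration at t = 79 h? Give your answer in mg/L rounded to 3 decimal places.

k = ln 2 / 17 = 0.04077 per h
Dose 1 (300 mg at t=0 h): 300·exp(−0.04077·79) = 11.973 mg/L
Dose 2 (50 mg at t=11 h): 50·exp(−0.04077·68) = 3.125 mg/L
Dose 3 (60 mg at t=22 h): 60·exp(−0.04077·57) = 5.872 mg/L
Dose 4 (240 mg at t=33 h): 240·exp(−0.04077·46) = 36.784 mg/L
Dose 5 (85 mg at t=44 h): 85·exp(−0.04077·35) = 20.401 mg/L
Dose 6 (30 mg at t=55 h): 30·exp(−0.04077·24) = 11.276 mg/L
Dose 7 (75 mg at t=66 h): 75·exp(−0.04077·13) = 44.143 mg/L
Dose 8 (330 mg at t=77 h): 330·exp(−0.04077·2) = 304.158 mg/L
C(79) = 11.973 + 3.125 + 5.872 + 36.784 + 20.401 + 11.276 + 44.143 + 304.158 = 437.732 mg/L

437.732 mg/L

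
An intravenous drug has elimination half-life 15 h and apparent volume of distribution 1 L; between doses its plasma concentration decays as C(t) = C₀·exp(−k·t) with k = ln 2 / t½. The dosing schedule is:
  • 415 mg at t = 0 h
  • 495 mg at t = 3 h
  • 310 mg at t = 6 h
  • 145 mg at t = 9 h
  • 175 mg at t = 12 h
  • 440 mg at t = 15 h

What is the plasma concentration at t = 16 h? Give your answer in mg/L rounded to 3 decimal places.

1335.406 mg/L

k = ln 2 / 15 = 0.04621 per h
Dose 1 (415 mg at t=0 h): 415·exp(−0.04621·16) = 198.130 mg/L
Dose 2 (495 mg at t=3 h): 495·exp(−0.04621·13) = 271.464 mg/L
Dose 3 (310 mg at t=6 h): 310·exp(−0.04621·10) = 195.288 mg/L
Dose 4 (145 mg at t=9 h): 145·exp(−0.04621·7) = 104.927 mg/L
Dose 5 (175 mg at t=12 h): 175·exp(−0.04621·4) = 145.467 mg/L
Dose 6 (440 mg at t=15 h): 440·exp(−0.04621·1) = 420.130 mg/L
C(16) = 198.130 + 271.464 + 195.288 + 104.927 + 145.467 + 420.130 = 1335.406 mg/L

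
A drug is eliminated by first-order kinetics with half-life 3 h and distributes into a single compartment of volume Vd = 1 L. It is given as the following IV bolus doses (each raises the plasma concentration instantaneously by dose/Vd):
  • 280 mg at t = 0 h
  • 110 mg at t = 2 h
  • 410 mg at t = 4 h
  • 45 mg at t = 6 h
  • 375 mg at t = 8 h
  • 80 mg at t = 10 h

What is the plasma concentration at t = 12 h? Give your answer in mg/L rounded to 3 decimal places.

k = ln 2 / 3 = 0.23105 per h
Dose 1 (280 mg at t=0 h): 280·exp(−0.23105·12) = 17.500 mg/L
Dose 2 (110 mg at t=2 h): 110·exp(−0.23105·10) = 10.913 mg/L
Dose 3 (410 mg at t=4 h): 410·exp(−0.23105·8) = 64.571 mg/L
Dose 4 (45 mg at t=6 h): 45·exp(−0.23105·6) = 11.250 mg/L
Dose 5 (375 mg at t=8 h): 375·exp(−0.23105·4) = 148.819 mg/L
Dose 6 (80 mg at t=10 h): 80·exp(−0.23105·2) = 50.397 mg/L
C(12) = 17.500 + 10.913 + 64.571 + 11.250 + 148.819 + 50.397 = 303.450 mg/L

303.450 mg/L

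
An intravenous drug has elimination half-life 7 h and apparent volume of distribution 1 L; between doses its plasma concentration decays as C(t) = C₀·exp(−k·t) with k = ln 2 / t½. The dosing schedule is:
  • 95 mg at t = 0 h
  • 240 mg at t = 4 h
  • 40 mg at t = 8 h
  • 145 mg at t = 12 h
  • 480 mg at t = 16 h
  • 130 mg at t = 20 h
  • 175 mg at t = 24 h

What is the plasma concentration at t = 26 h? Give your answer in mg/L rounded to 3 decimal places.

471.033 mg/L

k = ln 2 / 7 = 0.09902 per h
Dose 1 (95 mg at t=0 h): 95·exp(−0.09902·26) = 7.238 mg/L
Dose 2 (240 mg at t=4 h): 240·exp(−0.09902·22) = 27.172 mg/L
Dose 3 (40 mg at t=8 h): 40·exp(−0.09902·18) = 6.730 mg/L
Dose 4 (145 mg at t=12 h): 145·exp(−0.09902·14) = 36.250 mg/L
Dose 5 (480 mg at t=16 h): 480·exp(−0.09902·10) = 178.319 mg/L
Dose 6 (130 mg at t=20 h): 130·exp(−0.09902·6) = 71.766 mg/L
Dose 7 (175 mg at t=24 h): 175·exp(−0.09902·2) = 143.559 mg/L
C(26) = 7.238 + 27.172 + 6.730 + 36.250 + 178.319 + 71.766 + 143.559 = 471.033 mg/L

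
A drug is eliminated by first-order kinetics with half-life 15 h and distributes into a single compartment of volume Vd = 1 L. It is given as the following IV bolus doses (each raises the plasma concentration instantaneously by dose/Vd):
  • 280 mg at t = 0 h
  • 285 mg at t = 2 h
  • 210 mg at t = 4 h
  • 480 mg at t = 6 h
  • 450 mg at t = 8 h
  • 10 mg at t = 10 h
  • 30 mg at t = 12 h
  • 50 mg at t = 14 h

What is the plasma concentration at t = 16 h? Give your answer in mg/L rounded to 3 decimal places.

1094.944 mg/L

k = ln 2 / 15 = 0.04621 per h
Dose 1 (280 mg at t=0 h): 280·exp(−0.04621·16) = 133.678 mg/L
Dose 2 (285 mg at t=2 h): 285·exp(−0.04621·14) = 149.239 mg/L
Dose 3 (210 mg at t=4 h): 210·exp(−0.04621·12) = 120.613 mg/L
Dose 4 (480 mg at t=6 h): 480·exp(−0.04621·10) = 302.381 mg/L
Dose 5 (450 mg at t=8 h): 450·exp(−0.04621·8) = 310.930 mg/L
Dose 6 (10 mg at t=10 h): 10·exp(−0.04621·6) = 7.579 mg/L
Dose 7 (30 mg at t=12 h): 30·exp(−0.04621·4) = 24.937 mg/L
Dose 8 (50 mg at t=14 h): 50·exp(−0.04621·2) = 45.586 mg/L
C(16) = 133.678 + 149.239 + 120.613 + 302.381 + 310.930 + 7.579 + 24.937 + 45.586 = 1094.944 mg/L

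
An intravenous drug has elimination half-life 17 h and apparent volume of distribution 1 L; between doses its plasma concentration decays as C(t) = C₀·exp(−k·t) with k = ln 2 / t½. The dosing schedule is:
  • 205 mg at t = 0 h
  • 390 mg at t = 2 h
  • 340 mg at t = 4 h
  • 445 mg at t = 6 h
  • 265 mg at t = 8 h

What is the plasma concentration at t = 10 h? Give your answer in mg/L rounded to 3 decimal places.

1306.304 mg/L

k = ln 2 / 17 = 0.04077 per h
Dose 1 (205 mg at t=0 h): 205·exp(−0.04077·10) = 136.357 mg/L
Dose 2 (390 mg at t=2 h): 390·exp(−0.04077·8) = 281.451 mg/L
Dose 3 (340 mg at t=4 h): 340·exp(−0.04077·6) = 266.215 mg/L
Dose 4 (445 mg at t=6 h): 445·exp(−0.04077·4) = 378.033 mg/L
Dose 5 (265 mg at t=8 h): 265·exp(−0.04077·2) = 244.248 mg/L
C(10) = 136.357 + 281.451 + 266.215 + 378.033 + 244.248 = 1306.304 mg/L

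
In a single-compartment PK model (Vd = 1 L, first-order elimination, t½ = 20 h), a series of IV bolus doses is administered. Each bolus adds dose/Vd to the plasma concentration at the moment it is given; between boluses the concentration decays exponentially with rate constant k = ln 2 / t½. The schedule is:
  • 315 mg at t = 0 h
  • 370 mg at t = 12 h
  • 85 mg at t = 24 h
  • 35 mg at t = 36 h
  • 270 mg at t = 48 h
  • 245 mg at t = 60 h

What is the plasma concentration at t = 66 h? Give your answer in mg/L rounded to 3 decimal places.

464.815 mg/L

k = ln 2 / 20 = 0.03466 per h
Dose 1 (315 mg at t=0 h): 315·exp(−0.03466·66) = 31.982 mg/L
Dose 2 (370 mg at t=12 h): 370·exp(−0.03466·54) = 56.940 mg/L
Dose 3 (85 mg at t=24 h): 85·exp(−0.03466·42) = 19.827 mg/L
Dose 4 (35 mg at t=36 h): 35·exp(−0.03466·30) = 12.374 mg/L
Dose 5 (270 mg at t=48 h): 270·exp(−0.03466·18) = 144.689 mg/L
Dose 6 (245 mg at t=60 h): 245·exp(−0.03466·6) = 199.002 mg/L
C(66) = 31.982 + 56.940 + 19.827 + 12.374 + 144.689 + 199.002 = 464.815 mg/L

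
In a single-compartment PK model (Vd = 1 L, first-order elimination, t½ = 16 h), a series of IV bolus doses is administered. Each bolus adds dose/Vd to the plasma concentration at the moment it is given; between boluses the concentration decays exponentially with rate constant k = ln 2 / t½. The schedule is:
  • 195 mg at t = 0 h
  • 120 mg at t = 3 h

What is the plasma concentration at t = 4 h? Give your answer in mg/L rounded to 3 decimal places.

k = ln 2 / 16 = 0.04332 per h
Dose 1 (195 mg at t=0 h): 195·exp(−0.04332·4) = 163.975 mg/L
Dose 2 (120 mg at t=3 h): 120·exp(−0.04332·1) = 114.912 mg/L
C(4) = 163.975 + 114.912 = 278.887 mg/L

278.887 mg/L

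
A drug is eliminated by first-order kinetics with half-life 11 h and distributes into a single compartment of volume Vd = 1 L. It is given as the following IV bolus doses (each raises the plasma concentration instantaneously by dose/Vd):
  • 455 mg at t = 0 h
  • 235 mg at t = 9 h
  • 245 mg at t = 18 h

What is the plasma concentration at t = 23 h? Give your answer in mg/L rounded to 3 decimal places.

382.851 mg/L

k = ln 2 / 11 = 0.06301 per h
Dose 1 (455 mg at t=0 h): 455·exp(−0.06301·23) = 106.803 mg/L
Dose 2 (235 mg at t=9 h): 235·exp(−0.06301·14) = 97.261 mg/L
Dose 3 (245 mg at t=18 h): 245·exp(−0.06301·5) = 178.786 mg/L
C(23) = 106.803 + 97.261 + 178.786 = 382.851 mg/L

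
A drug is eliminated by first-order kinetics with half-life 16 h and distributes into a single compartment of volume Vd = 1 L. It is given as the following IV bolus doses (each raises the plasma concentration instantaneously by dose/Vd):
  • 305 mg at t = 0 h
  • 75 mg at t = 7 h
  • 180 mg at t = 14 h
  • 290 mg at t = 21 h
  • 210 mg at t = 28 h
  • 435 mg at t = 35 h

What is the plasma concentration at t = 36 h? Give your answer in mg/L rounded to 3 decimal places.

871.340 mg/L

k = ln 2 / 16 = 0.04332 per h
Dose 1 (305 mg at t=0 h): 305·exp(−0.04332·36) = 64.118 mg/L
Dose 2 (75 mg at t=7 h): 75·exp(−0.04332·29) = 21.352 mg/L
Dose 3 (180 mg at t=14 h): 180·exp(−0.04332·22) = 69.399 mg/L
Dose 4 (290 mg at t=21 h): 290·exp(−0.04332·15) = 151.420 mg/L
Dose 5 (210 mg at t=28 h): 210·exp(−0.04332·8) = 148.492 mg/L
Dose 6 (435 mg at t=35 h): 435·exp(−0.04332·1) = 416.557 mg/L
C(36) = 64.118 + 21.352 + 69.399 + 151.420 + 148.492 + 416.557 = 871.340 mg/L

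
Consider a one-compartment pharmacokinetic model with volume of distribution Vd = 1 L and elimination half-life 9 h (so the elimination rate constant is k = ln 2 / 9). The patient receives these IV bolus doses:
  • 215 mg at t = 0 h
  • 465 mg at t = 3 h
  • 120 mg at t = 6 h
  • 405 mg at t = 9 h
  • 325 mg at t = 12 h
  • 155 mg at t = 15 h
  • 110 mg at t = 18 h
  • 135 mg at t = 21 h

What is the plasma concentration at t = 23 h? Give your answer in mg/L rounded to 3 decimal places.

719.986 mg/L

k = ln 2 / 9 = 0.07702 per h
Dose 1 (215 mg at t=0 h): 215·exp(−0.07702·23) = 36.571 mg/L
Dose 2 (465 mg at t=3 h): 465·exp(−0.07702·20) = 99.655 mg/L
Dose 3 (120 mg at t=6 h): 120·exp(−0.07702·17) = 32.402 mg/L
Dose 4 (405 mg at t=9 h): 405·exp(−0.07702·14) = 137.780 mg/L
Dose 5 (325 mg at t=12 h): 325·exp(−0.07702·11) = 139.302 mg/L
Dose 6 (155 mg at t=15 h): 155·exp(−0.07702·8) = 83.705 mg/L
Dose 7 (110 mg at t=18 h): 110·exp(−0.07702·5) = 74.843 mg/L
Dose 8 (135 mg at t=21 h): 135·exp(−0.07702·2) = 115.728 mg/L
C(23) = 36.571 + 99.655 + 32.402 + 137.780 + 139.302 + 83.705 + 74.843 + 115.728 = 719.986 mg/L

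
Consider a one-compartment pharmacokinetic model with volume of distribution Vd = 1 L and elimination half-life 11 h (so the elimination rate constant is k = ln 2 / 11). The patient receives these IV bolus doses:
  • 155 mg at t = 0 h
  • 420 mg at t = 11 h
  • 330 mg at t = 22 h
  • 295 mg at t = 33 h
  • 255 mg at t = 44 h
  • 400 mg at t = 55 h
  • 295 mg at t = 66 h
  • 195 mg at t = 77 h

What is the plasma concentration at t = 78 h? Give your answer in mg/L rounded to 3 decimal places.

479.698 mg/L

k = ln 2 / 11 = 0.06301 per h
Dose 1 (155 mg at t=0 h): 155·exp(−0.06301·78) = 1.137 mg/L
Dose 2 (420 mg at t=11 h): 420·exp(−0.06301·67) = 6.162 mg/L
Dose 3 (330 mg at t=22 h): 330·exp(−0.06301·56) = 9.683 mg/L
Dose 4 (295 mg at t=33 h): 295·exp(−0.06301·45) = 17.312 mg/L
Dose 5 (255 mg at t=44 h): 255·exp(−0.06301·34) = 29.928 mg/L
Dose 6 (400 mg at t=55 h): 400·exp(−0.06301·23) = 93.893 mg/L
Dose 7 (295 mg at t=66 h): 295·exp(−0.06301·12) = 138.492 mg/L
Dose 8 (195 mg at t=77 h): 195·exp(−0.06301·1) = 183.092 mg/L
C(78) = 1.137 + 6.162 + 9.683 + 17.312 + 29.928 + 93.893 + 138.492 + 183.092 = 479.698 mg/L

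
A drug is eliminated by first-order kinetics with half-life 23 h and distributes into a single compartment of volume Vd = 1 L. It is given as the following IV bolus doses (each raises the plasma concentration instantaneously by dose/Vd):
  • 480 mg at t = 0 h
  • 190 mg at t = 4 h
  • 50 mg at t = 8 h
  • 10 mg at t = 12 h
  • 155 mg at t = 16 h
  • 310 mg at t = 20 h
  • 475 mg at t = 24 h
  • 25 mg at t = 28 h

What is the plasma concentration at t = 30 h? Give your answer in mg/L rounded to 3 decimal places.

k = ln 2 / 23 = 0.03014 per h
Dose 1 (480 mg at t=0 h): 480·exp(−0.03014·30) = 194.354 mg/L
Dose 2 (190 mg at t=4 h): 190·exp(−0.03014·26) = 86.788 mg/L
Dose 3 (50 mg at t=8 h): 50·exp(−0.03014·22) = 25.765 mg/L
Dose 4 (10 mg at t=12 h): 10·exp(−0.03014·18) = 5.813 mg/L
Dose 5 (155 mg at t=16 h): 155·exp(−0.03014·14) = 101.647 mg/L
Dose 6 (310 mg at t=20 h): 310·exp(−0.03014·10) = 229.340 mg/L
Dose 7 (475 mg at t=24 h): 475·exp(−0.03014·6) = 396.428 mg/L
Dose 8 (25 mg at t=28 h): 25·exp(−0.03014·2) = 23.538 mg/L
C(30) = 194.354 + 86.788 + 25.765 + 5.813 + 101.647 + 229.340 + 396.428 + 23.538 = 1063.672 mg/L

1063.672 mg/L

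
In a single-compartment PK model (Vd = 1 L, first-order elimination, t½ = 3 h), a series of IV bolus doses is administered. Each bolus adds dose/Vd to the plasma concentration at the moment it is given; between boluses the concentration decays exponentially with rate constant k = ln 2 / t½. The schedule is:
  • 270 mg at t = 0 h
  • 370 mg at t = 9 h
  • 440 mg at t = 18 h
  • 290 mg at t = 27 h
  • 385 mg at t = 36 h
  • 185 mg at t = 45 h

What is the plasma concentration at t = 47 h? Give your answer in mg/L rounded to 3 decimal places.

k = ln 2 / 3 = 0.23105 per h
Dose 1 (270 mg at t=0 h): 270·exp(−0.23105·47) = 0.005 mg/L
Dose 2 (370 mg at t=9 h): 370·exp(−0.23105·38) = 0.057 mg/L
Dose 3 (440 mg at t=18 h): 440·exp(−0.23105·29) = 0.541 mg/L
Dose 4 (290 mg at t=27 h): 290·exp(−0.23105·20) = 2.855 mg/L
Dose 5 (385 mg at t=36 h): 385·exp(−0.23105·11) = 30.317 mg/L
Dose 6 (185 mg at t=45 h): 185·exp(−0.23105·2) = 116.543 mg/L
C(47) = 0.005 + 0.057 + 0.541 + 2.855 + 30.317 + 116.543 = 150.318 mg/L

150.318 mg/L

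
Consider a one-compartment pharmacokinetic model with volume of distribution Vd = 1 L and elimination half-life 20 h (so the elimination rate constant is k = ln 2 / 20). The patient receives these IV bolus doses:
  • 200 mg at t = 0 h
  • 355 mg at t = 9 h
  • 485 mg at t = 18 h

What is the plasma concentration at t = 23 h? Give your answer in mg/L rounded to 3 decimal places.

k = ln 2 / 20 = 0.03466 per h
Dose 1 (200 mg at t=0 h): 200·exp(−0.03466·23) = 90.125 mg/L
Dose 2 (355 mg at t=9 h): 355·exp(−0.03466·14) = 218.528 mg/L
Dose 3 (485 mg at t=18 h): 485·exp(−0.03466·5) = 407.835 mg/L
C(23) = 90.125 + 218.528 + 407.835 = 716.488 mg/L

716.488 mg/L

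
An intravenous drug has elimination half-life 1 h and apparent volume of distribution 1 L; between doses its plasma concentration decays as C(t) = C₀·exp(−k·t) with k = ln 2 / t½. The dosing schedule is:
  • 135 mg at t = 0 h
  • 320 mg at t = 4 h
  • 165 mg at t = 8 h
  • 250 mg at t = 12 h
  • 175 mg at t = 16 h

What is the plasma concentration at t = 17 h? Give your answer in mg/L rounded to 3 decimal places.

k = ln 2 / 1 = 0.69315 per h
Dose 1 (135 mg at t=0 h): 135·exp(−0.69315·17) = 0.001 mg/L
Dose 2 (320 mg at t=4 h): 320·exp(−0.69315·13) = 0.039 mg/L
Dose 3 (165 mg at t=8 h): 165·exp(−0.69315·9) = 0.322 mg/L
Dose 4 (250 mg at t=12 h): 250·exp(−0.69315·5) = 7.812 mg/L
Dose 5 (175 mg at t=16 h): 175·exp(−0.69315·1) = 87.500 mg/L
C(17) = 0.001 + 0.039 + 0.322 + 7.812 + 87.500 = 95.675 mg/L

95.675 mg/L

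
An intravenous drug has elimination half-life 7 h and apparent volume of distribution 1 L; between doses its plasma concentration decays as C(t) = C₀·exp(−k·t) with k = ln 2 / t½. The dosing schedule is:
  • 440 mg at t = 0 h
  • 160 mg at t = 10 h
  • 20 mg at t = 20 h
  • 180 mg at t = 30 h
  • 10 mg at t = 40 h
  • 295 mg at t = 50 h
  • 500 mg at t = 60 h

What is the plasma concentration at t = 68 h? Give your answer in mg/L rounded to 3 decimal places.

282.074 mg/L

k = ln 2 / 7 = 0.09902 per h
Dose 1 (440 mg at t=0 h): 440·exp(−0.09902·68) = 0.524 mg/L
Dose 2 (160 mg at t=10 h): 160·exp(−0.09902·58) = 0.513 mg/L
Dose 3 (20 mg at t=20 h): 20·exp(−0.09902·48) = 0.173 mg/L
Dose 4 (180 mg at t=30 h): 180·exp(−0.09902·38) = 4.179 mg/L
Dose 5 (10 mg at t=40 h): 10·exp(−0.09902·28) = 0.625 mg/L
Dose 6 (295 mg at t=50 h): 295·exp(−0.09902·18) = 49.630 mg/L
Dose 7 (500 mg at t=60 h): 500·exp(−0.09902·8) = 226.431 mg/L
C(68) = 0.524 + 0.513 + 0.173 + 4.179 + 0.625 + 49.630 + 226.431 = 282.074 mg/L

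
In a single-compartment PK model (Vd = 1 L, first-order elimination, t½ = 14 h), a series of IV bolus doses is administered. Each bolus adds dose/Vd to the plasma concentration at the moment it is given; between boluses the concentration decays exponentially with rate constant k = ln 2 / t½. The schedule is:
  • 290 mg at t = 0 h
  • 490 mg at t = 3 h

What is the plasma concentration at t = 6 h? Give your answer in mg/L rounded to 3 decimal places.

637.836 mg/L

k = ln 2 / 14 = 0.04951 per h
Dose 1 (290 mg at t=0 h): 290·exp(−0.04951·6) = 215.469 mg/L
Dose 2 (490 mg at t=3 h): 490·exp(−0.04951·3) = 422.367 mg/L
C(6) = 215.469 + 422.367 = 637.836 mg/L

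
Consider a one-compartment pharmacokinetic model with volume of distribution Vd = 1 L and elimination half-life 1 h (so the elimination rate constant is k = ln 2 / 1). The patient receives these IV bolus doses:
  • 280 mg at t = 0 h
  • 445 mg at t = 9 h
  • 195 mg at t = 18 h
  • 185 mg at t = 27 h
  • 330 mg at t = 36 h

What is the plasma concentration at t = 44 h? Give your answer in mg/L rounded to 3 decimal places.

k = ln 2 / 1 = 0.69315 per h
Dose 1 (280 mg at t=0 h): 280·exp(−0.69315·44) = 0.000 mg/L
Dose 2 (445 mg at t=9 h): 445·exp(−0.69315·35) = 0.000 mg/L
Dose 3 (195 mg at t=18 h): 195·exp(−0.69315·26) = 0.000 mg/L
Dose 4 (185 mg at t=27 h): 185·exp(−0.69315·17) = 0.001 mg/L
Dose 5 (330 mg at t=36 h): 330·exp(−0.69315·8) = 1.289 mg/L
C(44) = 0.000 + 0.000 + 0.000 + 0.001 + 1.289 = 1.290 mg/L

1.290 mg/L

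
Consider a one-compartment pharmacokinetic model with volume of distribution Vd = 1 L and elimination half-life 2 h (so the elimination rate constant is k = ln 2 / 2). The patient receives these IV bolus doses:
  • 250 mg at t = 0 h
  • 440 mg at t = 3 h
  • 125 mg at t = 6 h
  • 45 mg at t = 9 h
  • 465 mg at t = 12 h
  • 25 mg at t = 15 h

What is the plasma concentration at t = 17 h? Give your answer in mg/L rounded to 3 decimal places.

104.404 mg/L

k = ln 2 / 2 = 0.34657 per h
Dose 1 (250 mg at t=0 h): 250·exp(−0.34657·17) = 0.691 mg/L
Dose 2 (440 mg at t=3 h): 440·exp(−0.34657·14) = 3.438 mg/L
Dose 3 (125 mg at t=6 h): 125·exp(−0.34657·11) = 2.762 mg/L
Dose 4 (45 mg at t=9 h): 45·exp(−0.34657·8) = 2.812 mg/L
Dose 5 (465 mg at t=12 h): 465·exp(−0.34657·5) = 82.201 mg/L
Dose 6 (25 mg at t=15 h): 25·exp(−0.34657·2) = 12.500 mg/L
C(17) = 0.691 + 3.438 + 2.762 + 2.812 + 82.201 + 12.500 = 104.404 mg/L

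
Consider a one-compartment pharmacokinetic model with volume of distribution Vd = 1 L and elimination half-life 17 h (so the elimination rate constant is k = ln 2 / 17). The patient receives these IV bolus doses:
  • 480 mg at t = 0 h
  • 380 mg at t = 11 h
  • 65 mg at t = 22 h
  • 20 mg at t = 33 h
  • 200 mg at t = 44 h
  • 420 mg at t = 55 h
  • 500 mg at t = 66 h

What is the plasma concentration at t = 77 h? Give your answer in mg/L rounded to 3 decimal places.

599.422 mg/L

k = ln 2 / 17 = 0.04077 per h
Dose 1 (480 mg at t=0 h): 480·exp(−0.04077·77) = 20.785 mg/L
Dose 2 (380 mg at t=11 h): 380·exp(−0.04077·66) = 25.768 mg/L
Dose 3 (65 mg at t=22 h): 65·exp(−0.04077·55) = 6.902 mg/L
Dose 4 (20 mg at t=33 h): 20·exp(−0.04077·44) = 3.326 mg/L
Dose 5 (200 mg at t=44 h): 200·exp(−0.04077·33) = 52.081 mg/L
Dose 6 (420 mg at t=55 h): 420·exp(−0.04077·22) = 171.270 mg/L
Dose 7 (500 mg at t=66 h): 500·exp(−0.04077·11) = 319.290 mg/L
C(77) = 20.785 + 25.768 + 6.902 + 3.326 + 52.081 + 171.270 + 319.290 = 599.422 mg/L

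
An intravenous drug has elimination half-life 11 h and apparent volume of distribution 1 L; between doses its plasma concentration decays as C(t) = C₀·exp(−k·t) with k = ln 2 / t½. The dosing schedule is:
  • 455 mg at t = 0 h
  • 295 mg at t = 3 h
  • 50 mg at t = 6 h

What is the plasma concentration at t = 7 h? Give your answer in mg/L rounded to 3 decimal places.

568.938 mg/L

k = ln 2 / 11 = 0.06301 per h
Dose 1 (455 mg at t=0 h): 455·exp(−0.06301·7) = 292.716 mg/L
Dose 2 (295 mg at t=3 h): 295·exp(−0.06301·4) = 229.275 mg/L
Dose 3 (50 mg at t=6 h): 50·exp(−0.06301·1) = 46.947 mg/L
C(7) = 292.716 + 229.275 + 46.947 = 568.938 mg/L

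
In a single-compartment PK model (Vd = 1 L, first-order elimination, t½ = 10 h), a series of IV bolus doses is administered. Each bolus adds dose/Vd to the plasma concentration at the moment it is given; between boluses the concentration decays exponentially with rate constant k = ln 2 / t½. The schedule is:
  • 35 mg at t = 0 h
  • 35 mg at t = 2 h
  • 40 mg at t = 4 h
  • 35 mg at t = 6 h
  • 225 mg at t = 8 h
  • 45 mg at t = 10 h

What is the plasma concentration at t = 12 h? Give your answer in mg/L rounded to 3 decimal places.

k = ln 2 / 10 = 0.06931 per h
Dose 1 (35 mg at t=0 h): 35·exp(−0.06931·12) = 15.235 mg/L
Dose 2 (35 mg at t=2 h): 35·exp(−0.06931·10) = 17.500 mg/L
Dose 3 (40 mg at t=4 h): 40·exp(−0.06931·8) = 22.974 mg/L
Dose 4 (35 mg at t=6 h): 35·exp(−0.06931·6) = 23.091 mg/L
Dose 5 (225 mg at t=8 h): 225·exp(−0.06931·4) = 170.518 mg/L
Dose 6 (45 mg at t=10 h): 45·exp(−0.06931·2) = 39.175 mg/L
C(12) = 15.235 + 17.500 + 22.974 + 23.091 + 170.518 + 39.175 = 288.493 mg/L

288.493 mg/L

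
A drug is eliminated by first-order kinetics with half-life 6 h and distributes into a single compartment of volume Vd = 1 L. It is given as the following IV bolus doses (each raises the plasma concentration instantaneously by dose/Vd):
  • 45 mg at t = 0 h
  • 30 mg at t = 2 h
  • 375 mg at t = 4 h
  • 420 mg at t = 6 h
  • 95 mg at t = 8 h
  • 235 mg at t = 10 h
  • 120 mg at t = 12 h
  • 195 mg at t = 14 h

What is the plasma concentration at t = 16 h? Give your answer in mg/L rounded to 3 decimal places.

624.649 mg/L

k = ln 2 / 6 = 0.11552 per h
Dose 1 (45 mg at t=0 h): 45·exp(−0.11552·16) = 7.087 mg/L
Dose 2 (30 mg at t=2 h): 30·exp(−0.11552·14) = 5.953 mg/L
Dose 3 (375 mg at t=4 h): 375·exp(−0.11552·12) = 93.750 mg/L
Dose 4 (420 mg at t=6 h): 420·exp(−0.11552·10) = 132.292 mg/L
Dose 5 (95 mg at t=8 h): 95·exp(−0.11552·8) = 37.701 mg/L
Dose 6 (235 mg at t=10 h): 235·exp(−0.11552·6) = 117.500 mg/L
Dose 7 (120 mg at t=12 h): 120·exp(−0.11552·4) = 75.595 mg/L
Dose 8 (195 mg at t=14 h): 195·exp(−0.11552·2) = 154.772 mg/L
C(16) = 7.087 + 5.953 + 93.750 + 132.292 + 37.701 + 117.500 + 75.595 + 154.772 = 624.649 mg/L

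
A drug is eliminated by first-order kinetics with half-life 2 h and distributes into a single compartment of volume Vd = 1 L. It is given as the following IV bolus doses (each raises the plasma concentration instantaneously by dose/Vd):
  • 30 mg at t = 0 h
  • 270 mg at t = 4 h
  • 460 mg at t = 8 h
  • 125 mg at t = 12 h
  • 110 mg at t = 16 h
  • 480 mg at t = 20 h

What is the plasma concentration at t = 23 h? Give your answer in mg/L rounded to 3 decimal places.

185.115 mg/L

k = ln 2 / 2 = 0.34657 per h
Dose 1 (30 mg at t=0 h): 30·exp(−0.34657·23) = 0.010 mg/L
Dose 2 (270 mg at t=4 h): 270·exp(−0.34657·19) = 0.373 mg/L
Dose 3 (460 mg at t=8 h): 460·exp(−0.34657·15) = 2.541 mg/L
Dose 4 (125 mg at t=12 h): 125·exp(−0.34657·11) = 2.762 mg/L
Dose 5 (110 mg at t=16 h): 110·exp(−0.34657·7) = 9.723 mg/L
Dose 6 (480 mg at t=20 h): 480·exp(−0.34657·3) = 169.706 mg/L
C(23) = 0.010 + 0.373 + 2.541 + 2.762 + 9.723 + 169.706 = 185.115 mg/L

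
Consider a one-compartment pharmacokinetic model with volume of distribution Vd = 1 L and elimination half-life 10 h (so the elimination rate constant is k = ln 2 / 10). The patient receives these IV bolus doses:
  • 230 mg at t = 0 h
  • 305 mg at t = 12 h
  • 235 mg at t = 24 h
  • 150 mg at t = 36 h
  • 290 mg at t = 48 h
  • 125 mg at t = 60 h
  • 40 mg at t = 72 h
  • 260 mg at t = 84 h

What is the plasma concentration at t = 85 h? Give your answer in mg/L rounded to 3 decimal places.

314.266 mg/L

k = ln 2 / 10 = 0.06931 per h
Dose 1 (230 mg at t=0 h): 230·exp(−0.06931·85) = 0.635 mg/L
Dose 2 (305 mg at t=12 h): 305·exp(−0.06931·73) = 1.935 mg/L
Dose 3 (235 mg at t=24 h): 235·exp(−0.06931·61) = 3.426 mg/L
Dose 4 (150 mg at t=36 h): 150·exp(−0.06931·49) = 5.024 mg/L
Dose 5 (290 mg at t=48 h): 290·exp(−0.06931·37) = 22.314 mg/L
Dose 6 (125 mg at t=60 h): 125·exp(−0.06931·25) = 22.097 mg/L
Dose 7 (40 mg at t=72 h): 40·exp(−0.06931·13) = 16.245 mg/L
Dose 8 (260 mg at t=84 h): 260·exp(−0.06931·1) = 242.589 mg/L
C(85) = 0.635 + 1.935 + 3.426 + 5.024 + 22.314 + 22.097 + 16.245 + 242.589 = 314.266 mg/L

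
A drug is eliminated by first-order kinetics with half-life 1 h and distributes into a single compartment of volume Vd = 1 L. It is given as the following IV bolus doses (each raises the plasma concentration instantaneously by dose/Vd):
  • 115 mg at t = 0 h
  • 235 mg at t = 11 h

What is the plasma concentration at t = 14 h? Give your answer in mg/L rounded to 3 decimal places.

k = ln 2 / 1 = 0.69315 per h
Dose 1 (115 mg at t=0 h): 115·exp(−0.69315·14) = 0.007 mg/L
Dose 2 (235 mg at t=11 h): 235·exp(−0.69315·3) = 29.375 mg/L
C(14) = 0.007 + 29.375 = 29.382 mg/L

29.382 mg/L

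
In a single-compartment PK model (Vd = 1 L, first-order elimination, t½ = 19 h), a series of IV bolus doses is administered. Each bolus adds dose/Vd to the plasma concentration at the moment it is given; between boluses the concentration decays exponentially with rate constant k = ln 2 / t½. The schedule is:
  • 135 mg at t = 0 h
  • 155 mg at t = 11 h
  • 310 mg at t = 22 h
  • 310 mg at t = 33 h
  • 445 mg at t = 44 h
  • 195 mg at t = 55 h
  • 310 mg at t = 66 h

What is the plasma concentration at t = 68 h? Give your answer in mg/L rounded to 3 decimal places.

769.964 mg/L

k = ln 2 / 19 = 0.03648 per h
Dose 1 (135 mg at t=0 h): 135·exp(−0.03648·68) = 11.297 mg/L
Dose 2 (155 mg at t=11 h): 155·exp(−0.03648·57) = 19.375 mg/L
Dose 3 (310 mg at t=22 h): 310·exp(−0.03648·46) = 57.883 mg/L
Dose 4 (310 mg at t=33 h): 310·exp(−0.03648·35) = 86.463 mg/L
Dose 5 (445 mg at t=44 h): 445·exp(−0.03648·24) = 185.401 mg/L
Dose 6 (195 mg at t=55 h): 195·exp(−0.03648·13) = 121.358 mg/L
Dose 7 (310 mg at t=66 h): 310·exp(−0.03648·2) = 288.187 mg/L
C(68) = 11.297 + 19.375 + 57.883 + 86.463 + 185.401 + 121.358 + 288.187 = 769.964 mg/L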